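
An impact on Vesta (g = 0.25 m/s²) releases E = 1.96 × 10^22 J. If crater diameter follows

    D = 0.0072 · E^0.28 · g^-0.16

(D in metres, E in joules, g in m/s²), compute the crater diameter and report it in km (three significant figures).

D ≈ 15.7 km

E^0.28 = (1.96 × 10^22)^0.28 = 1.745 × 10^6
g^-0.16 = 0.25^-0.16 = 1.248
D = 0.0072 × 1.745 × 10^6 × 1.248 = 15680 m
   = 15.68 km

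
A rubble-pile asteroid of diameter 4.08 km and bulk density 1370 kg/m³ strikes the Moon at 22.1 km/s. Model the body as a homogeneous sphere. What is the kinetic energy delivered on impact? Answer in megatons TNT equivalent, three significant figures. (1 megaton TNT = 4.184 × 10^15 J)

d = 4080 m; v = 22100 m/s.
Mass m = (π/6) ρ d³ = (π/6) × 1370 × (4080)³ = 4.872 × 10^13 kg
E = ½ m v² = 0.5 × 4.872 × 10^13 × (22100)² = 1.190 × 10^22 J
   = 1.190 × 10^22 / 4.184×10^15 = 2.844 × 10^6 Mt

E ≈ 2.84 × 10^6 Mt TNT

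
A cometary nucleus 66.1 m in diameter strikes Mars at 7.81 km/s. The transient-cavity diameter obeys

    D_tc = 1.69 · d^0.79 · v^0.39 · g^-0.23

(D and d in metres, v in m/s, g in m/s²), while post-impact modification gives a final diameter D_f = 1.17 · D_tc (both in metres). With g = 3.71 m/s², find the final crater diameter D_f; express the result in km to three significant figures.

v = 7810 m/s.
d^0.79 = 66.1^0.79 = 27.41
v^0.39 = 7810^0.39 = 32.97
g^-0.23 = 3.71^-0.23 = 0.7397
D_tc = 1.69 × 27.41 × 32.97 × 0.7397 = 1130 m
D_f = 1.17 × 1130 = 1322 m
     = 1.322 km

D_f ≈ 1.32 km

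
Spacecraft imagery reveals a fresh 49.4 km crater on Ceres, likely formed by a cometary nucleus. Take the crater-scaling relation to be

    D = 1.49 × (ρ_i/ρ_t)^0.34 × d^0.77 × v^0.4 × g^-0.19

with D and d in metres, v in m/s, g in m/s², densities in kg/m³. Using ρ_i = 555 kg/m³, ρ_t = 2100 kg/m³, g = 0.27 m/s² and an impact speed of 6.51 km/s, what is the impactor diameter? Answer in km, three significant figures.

Rearranging for d: d = [D / (1.49 · (555/2100)^0.34 · 6510^0.4 · 0.27^-0.19)]^(1/0.77).
D = 49400 m.
(555/2100)^0.34 = 0.6361
6510^0.4 = 33.53
0.27^-0.19 = 1.282
Denominator = 1.49 × 0.6361 × 33.53 × 1.282 = 40.74
D / 40.74 = 49400 / 40.74 = 1213
d = 1213^(1/0.77) = 1213^1.2987 = 10116 m

d ≈ 10.1 km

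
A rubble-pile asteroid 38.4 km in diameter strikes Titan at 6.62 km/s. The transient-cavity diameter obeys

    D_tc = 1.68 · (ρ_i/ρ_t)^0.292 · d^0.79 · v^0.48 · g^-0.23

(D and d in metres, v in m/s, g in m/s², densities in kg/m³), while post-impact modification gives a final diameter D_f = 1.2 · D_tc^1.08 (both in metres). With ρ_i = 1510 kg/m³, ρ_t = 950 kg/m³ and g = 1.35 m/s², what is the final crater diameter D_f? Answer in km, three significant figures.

In SI: d = 38400 m, v = 6620 m/s.
(ρ_i/ρ_t)^0.292 = (1510/950)^0.292 = 1.145
d^0.79 = 38400^0.79 = 4184
v^0.48 = 6620^0.48 = 68.24
g^-0.23 = 1.35^-0.23 = 0.9333
D_tc = 1.68 × 1.145 × 4184 × 68.24 × 0.9333 = 5.126 × 10^5 m
D_f = 1.2 × (5.126 × 10^5)^1.08 = 1.761 × 10^6 m
     = 1761 km

D_f ≈ 1760 km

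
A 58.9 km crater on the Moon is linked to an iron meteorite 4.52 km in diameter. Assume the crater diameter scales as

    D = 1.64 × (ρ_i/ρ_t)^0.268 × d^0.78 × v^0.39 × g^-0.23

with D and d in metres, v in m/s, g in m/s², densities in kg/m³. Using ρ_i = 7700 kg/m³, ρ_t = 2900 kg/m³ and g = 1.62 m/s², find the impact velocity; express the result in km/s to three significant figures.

v ≈ 15.9 km/s

Rearranging for v: v = [D / (1.64 · (7700/2900)^0.268 · 4520^0.78 · 1.62^-0.23)]^(1/0.39).
D = 58900 m.
(7700/2900)^0.268 = 1.299
4520^0.78 = 709.6
1.62^-0.23 = 0.8950
Denominator = 1.64 × 1.299 × 709.6 × 0.8950 = 1353
D / 1353 = 58900 / 1353 = 43.53
v = 43.53^(1/0.39) = 43.53^2.5641 = 15923 m/s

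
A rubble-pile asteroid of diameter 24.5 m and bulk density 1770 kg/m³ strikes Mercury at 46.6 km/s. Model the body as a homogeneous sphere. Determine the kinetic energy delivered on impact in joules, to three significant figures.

v = 46600 m/s.
Mass m = (π/6) ρ d³ = (π/6) × 1770 × (24.5)³ = 1.363 × 10^7 kg
E = ½ m v² = 0.5 × 1.363 × 10^7 × (46600)² = 1.480 × 10^16 J

E ≈ 1.48 × 10^16 J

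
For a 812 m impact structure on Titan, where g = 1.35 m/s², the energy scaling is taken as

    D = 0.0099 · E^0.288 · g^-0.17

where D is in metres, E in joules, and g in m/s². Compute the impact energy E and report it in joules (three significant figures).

E ≈ 1.38 × 10^17 J

Rearranging: E = [D / (0.0099 · g^-0.17)]^(1/0.288).
g^-0.17 = 1.35^-0.17 = 0.9503
D / (0.0099 × 0.9503) = 812 / (9.408 × 10^-3) = 8.631 × 10^4
E = (8.631 × 10^4)^3.4722 = 1.377 × 10^17 J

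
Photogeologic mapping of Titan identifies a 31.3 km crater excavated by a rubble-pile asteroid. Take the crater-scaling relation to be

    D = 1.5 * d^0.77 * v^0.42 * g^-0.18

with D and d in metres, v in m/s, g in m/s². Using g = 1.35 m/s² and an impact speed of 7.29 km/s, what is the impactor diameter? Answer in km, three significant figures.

Rearranging for d: d = [D / (1.5 · 7290^0.42 · 1.35^-0.18)]^(1/0.77).
D = 31300 m.
7290^0.42 = 41.91
1.35^-0.18 = 0.9474
Denominator = 1.5 × 41.91 × 0.9474 = 59.56
D / 59.56 = 31300 / 59.56 = 525.5
d = 525.5^(1/0.77) = 525.5^1.2987 = 3414 m

d ≈ 3.41 km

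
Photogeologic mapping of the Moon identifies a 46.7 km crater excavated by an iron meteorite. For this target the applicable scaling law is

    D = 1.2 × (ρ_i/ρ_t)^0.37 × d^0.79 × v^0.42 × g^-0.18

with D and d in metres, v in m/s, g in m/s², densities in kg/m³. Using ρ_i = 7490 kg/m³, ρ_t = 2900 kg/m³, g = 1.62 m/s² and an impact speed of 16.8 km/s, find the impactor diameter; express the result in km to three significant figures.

d ≈ 2.62 km

Rearranging for d: d = [D / (1.2 · (7490/2900)^0.37 · 16800^0.42 · 1.62^-0.18)]^(1/0.79).
D = 46700 m.
(7490/2900)^0.37 = 1.421
16800^0.42 = 59.52
1.62^-0.18 = 0.9168
Denominator = 1.2 × 1.421 × 59.52 × 0.9168 = 93.05
D / 93.05 = 46700 / 93.05 = 501.9
d = 501.9^(1/0.79) = 501.9^1.2658 = 2621 m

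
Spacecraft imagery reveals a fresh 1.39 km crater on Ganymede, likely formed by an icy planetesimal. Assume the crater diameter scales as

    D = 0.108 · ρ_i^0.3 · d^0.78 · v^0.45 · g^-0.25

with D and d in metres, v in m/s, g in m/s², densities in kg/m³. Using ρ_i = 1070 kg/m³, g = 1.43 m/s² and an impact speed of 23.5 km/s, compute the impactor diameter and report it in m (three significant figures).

d ≈ 42.8 m

Rearranging for d: d = [D / (0.108 · 1070^0.3 · 23500^0.45 · 1.43^-0.25)]^(1/0.78).
D = 1390 m.
1070^0.3 = 8.106
23500^0.45 = 92.68
1.43^-0.25 = 0.9145
Denominator = 0.108 × 8.106 × 92.68 × 0.9145 = 74.20
D / 74.20 = 1390 / 74.20 = 18.73
d = 18.73^(1/0.78) = 18.73^1.2821 = 42.81 m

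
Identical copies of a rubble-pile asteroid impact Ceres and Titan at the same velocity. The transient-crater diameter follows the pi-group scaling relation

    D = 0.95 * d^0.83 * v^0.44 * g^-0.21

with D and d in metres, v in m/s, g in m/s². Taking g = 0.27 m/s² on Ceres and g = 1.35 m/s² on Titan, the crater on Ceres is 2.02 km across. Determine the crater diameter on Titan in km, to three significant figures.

D ≈ 1.44 km

All impactor-dependent factors cancel in the ratio, leaving D_Titan/D_Ceres = (g_Titan/g_Ceres)^-0.21.
(1.35/0.27)^-0.21 = 5.000^-0.21 = 0.7132
D_Titan = 0.7132 × 2.02 km = 1.44 km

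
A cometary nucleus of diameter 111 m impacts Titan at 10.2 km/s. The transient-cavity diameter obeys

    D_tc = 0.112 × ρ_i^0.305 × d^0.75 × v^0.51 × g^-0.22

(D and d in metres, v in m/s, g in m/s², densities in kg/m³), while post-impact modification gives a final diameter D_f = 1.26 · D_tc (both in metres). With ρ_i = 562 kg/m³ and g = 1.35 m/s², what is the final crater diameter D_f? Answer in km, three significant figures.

D_f ≈ 3.45 km

v = 10200 m/s.
ρ_i^0.305 = 562^0.305 = 6.897
d^0.75 = 111^0.75 = 34.20
v^0.51 = 10200^0.51 = 110.8
g^-0.22 = 1.35^-0.22 = 0.9361
D_tc = 0.112 × 6.897 × 34.20 × 110.8 × 0.9361 = 2740 m
D_f = 1.26 × 2740 = 3452 m
     = 3.452 km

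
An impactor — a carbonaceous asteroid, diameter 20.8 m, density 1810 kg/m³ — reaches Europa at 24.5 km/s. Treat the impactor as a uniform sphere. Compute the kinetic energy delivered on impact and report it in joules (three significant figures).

E ≈ 2.56 × 10^15 J

v = 24500 m/s.
Mass m = (π/6) ρ d³ = (π/6) × 1810 × (20.8)³ = 8.528 × 10^6 kg
E = ½ m v² = 0.5 × 8.528 × 10^6 × (24500)² = 2.559 × 10^15 J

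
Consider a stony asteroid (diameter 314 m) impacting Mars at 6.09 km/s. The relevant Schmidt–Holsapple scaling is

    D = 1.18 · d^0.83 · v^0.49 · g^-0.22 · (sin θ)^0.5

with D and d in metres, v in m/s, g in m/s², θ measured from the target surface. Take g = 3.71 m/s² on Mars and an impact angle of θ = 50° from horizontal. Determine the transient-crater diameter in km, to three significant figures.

D ≈ 6.54 km

In SI units: v = 6090 m/s.
d^0.83 = 314^0.83 = 118.2
v^0.49 = 6090^0.49 = 71.53
g^-0.22 = 3.71^-0.22 = 0.7494
(sin 50°)^0.5 = 0.7660^0.5 = 0.8752
D = 1.18 × 118.2 × 71.53 × 0.7494 × 0.8752 = 6543 m
   = 6.543 km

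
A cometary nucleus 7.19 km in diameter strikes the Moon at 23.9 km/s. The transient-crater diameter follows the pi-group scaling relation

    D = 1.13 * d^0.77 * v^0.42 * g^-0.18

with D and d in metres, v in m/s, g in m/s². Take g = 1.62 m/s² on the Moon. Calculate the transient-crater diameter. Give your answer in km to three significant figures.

D ≈ 66.7 km

In SI units: d = 7190 m, v = 23900 m/s.
d^0.77 = 7190^0.77 = 932.6
v^0.42 = 23900^0.42 = 69.01
g^-0.18 = 1.62^-0.18 = 0.9168
D = 1.13 × 932.6 × 69.01 × 0.9168 = 66675 m
   = 66.67 km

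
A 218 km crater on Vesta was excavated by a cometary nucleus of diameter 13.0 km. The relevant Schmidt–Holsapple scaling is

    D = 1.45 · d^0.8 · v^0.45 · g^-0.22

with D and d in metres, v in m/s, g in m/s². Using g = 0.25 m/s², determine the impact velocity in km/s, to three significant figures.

v ≈ 7.88 km/s

Rearranging for v: v = [D / (1.45 · 13000^0.8 · 0.25^-0.22)]^(1/0.45).
D = 218000 m.
13000^0.8 = 1955
0.25^-0.22 = 1.357
Denominator = 1.45 × 1955 × 1.357 = 3847
D / 3847 = 218000 / 3847 = 56.67
v = 56.67^(1/0.45) = 56.67^2.2222 = 7876 m/s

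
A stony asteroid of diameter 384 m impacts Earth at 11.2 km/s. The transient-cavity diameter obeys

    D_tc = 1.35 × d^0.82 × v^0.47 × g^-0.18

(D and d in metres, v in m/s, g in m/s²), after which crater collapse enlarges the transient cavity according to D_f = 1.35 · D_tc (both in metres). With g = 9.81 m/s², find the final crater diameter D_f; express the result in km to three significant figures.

v = 11200 m/s.
d^0.82 = 384^0.82 = 131.6
v^0.47 = 11200^0.47 = 80.01
g^-0.18 = 9.81^-0.18 = 0.6630
D_tc = 1.35 × 131.6 × 80.01 × 0.6630 = 9424 m
D_f = 1.35 × 9424 = 12722 m
     = 12.72 km

D_f ≈ 12.7 km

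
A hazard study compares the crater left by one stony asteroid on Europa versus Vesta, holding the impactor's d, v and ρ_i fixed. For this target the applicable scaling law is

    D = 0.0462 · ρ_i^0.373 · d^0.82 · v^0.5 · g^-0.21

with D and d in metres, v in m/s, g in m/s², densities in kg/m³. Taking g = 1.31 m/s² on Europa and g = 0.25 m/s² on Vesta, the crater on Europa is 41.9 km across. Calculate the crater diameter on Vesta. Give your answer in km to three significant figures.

D ≈ 59.3 km

All impactor-dependent factors cancel in the ratio, leaving D_Vesta/D_Europa = (g_Vesta/g_Europa)^-0.21.
(0.25/1.31)^-0.21 = 0.1908^-0.21 = 1.416
D_Vesta = 1.416 × 41.9 km = 59.3 km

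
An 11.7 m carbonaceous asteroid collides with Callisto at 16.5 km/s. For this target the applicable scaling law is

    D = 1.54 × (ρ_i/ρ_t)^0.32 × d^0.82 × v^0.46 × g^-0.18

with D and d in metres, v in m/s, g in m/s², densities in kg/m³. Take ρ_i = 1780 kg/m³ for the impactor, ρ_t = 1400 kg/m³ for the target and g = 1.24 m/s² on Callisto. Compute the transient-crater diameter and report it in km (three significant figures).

D ≈ 1.05 km

In SI units: v = 16500 m/s.
(ρ_i/ρ_t)^0.32 = (1780/1400)^0.32 = 1.080
d^0.82 = 11.7^0.82 = 7.515
v^0.46 = 16500^0.46 = 87.10
g^-0.18 = 1.24^-0.18 = 0.9620
D = 1.54 × 1.080 × 7.515 × 87.10 × 0.9620 = 1047 m
   = 1.047 km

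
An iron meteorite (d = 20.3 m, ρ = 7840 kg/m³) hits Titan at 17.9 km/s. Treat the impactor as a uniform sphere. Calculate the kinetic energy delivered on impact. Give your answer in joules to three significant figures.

v = 17900 m/s.
Mass m = (π/6) ρ d³ = (π/6) × 7840 × (20.3)³ = 3.434 × 10^7 kg
E = ½ m v² = 0.5 × 3.434 × 10^7 × (17900)² = 5.501 × 10^15 J

E ≈ 5.50 × 10^15 J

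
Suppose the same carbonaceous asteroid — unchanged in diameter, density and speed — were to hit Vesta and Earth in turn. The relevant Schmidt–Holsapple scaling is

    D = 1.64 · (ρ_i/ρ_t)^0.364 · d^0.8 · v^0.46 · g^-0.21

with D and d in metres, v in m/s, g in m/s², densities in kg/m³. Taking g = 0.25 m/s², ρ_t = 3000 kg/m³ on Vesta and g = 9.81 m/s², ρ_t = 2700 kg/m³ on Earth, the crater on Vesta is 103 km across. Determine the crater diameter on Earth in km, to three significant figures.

The impactor-only factors (d, v, ρ_i) cancel in the ratio, leaving D_Earth/D_Vesta = (g_Earth/g_Vesta)^-0.21 · (ρ_t,Vesta/ρ_t,Earth)^0.364.
(9.81/0.25)^-0.21 = 39.24^-0.21 = 0.4627
(3000/2700)^0.364 = 1.111^0.364 = 1.039
Ratio = 0.4627 × 1.039 = 0.4807
D_Earth = 0.4807 × 103 km = 49.5 km

D ≈ 49.5 km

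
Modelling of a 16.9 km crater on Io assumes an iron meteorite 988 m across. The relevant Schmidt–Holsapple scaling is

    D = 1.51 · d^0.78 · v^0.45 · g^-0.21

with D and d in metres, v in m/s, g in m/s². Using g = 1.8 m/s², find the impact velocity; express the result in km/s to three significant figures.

Rearranging for v: v = [D / (1.51 · 988^0.78 · 1.8^-0.21)]^(1/0.45).
D = 16900 m.
988^0.78 = 216.7
1.8^-0.21 = 0.8839
Denominator = 1.51 × 216.7 × 0.8839 = 289.2
D / 289.2 = 16900 / 289.2 = 58.44
v = 58.44^(1/0.45) = 58.44^2.2222 = 8433 m/s

v ≈ 8.43 km/s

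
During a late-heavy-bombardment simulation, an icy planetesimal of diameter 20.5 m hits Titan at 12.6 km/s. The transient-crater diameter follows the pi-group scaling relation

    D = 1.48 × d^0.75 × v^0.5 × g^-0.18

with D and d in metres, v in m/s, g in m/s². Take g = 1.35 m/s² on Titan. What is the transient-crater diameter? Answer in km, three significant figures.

In SI units: v = 12600 m/s.
d^0.75 = 20.5^0.75 = 9.634
v^0.5 = 12600^0.5 = 112.2
g^-0.18 = 1.35^-0.18 = 0.9474
D = 1.48 × 9.634 × 112.2 × 0.9474 = 1516 m
   = 1.516 km

D ≈ 1.52 km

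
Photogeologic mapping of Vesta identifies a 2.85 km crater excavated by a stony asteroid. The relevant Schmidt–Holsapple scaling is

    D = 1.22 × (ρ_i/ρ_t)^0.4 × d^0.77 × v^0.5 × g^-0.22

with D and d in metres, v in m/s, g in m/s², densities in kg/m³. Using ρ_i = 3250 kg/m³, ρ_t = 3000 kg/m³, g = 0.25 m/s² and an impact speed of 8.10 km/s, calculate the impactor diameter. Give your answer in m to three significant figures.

d ≈ 44.3 m

Rearranging for d: d = [D / (1.22 · (3250/3000)^0.4 · 8100^0.5 · 0.25^-0.22)]^(1/0.77).
D = 2850 m.
(3250/3000)^0.4 = 1.033
8100^0.5 = 90.00
0.25^-0.22 = 1.357
Denominator = 1.22 × 1.033 × 90.00 × 1.357 = 153.9
D / 153.9 = 2850 / 153.9 = 18.52
d = 18.52^(1/0.77) = 18.52^1.2987 = 44.29 m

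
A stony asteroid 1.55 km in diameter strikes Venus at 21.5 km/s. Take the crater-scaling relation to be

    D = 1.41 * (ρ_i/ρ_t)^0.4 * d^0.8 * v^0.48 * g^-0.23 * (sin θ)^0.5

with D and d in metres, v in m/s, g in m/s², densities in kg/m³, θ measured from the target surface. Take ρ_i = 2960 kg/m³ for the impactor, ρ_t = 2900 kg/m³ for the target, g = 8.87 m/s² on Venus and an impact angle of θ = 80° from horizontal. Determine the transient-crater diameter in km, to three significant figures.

D ≈ 36.6 km

In SI units: d = 1550 m, v = 21500 m/s.
(ρ_i/ρ_t)^0.4 = (2960/2900)^0.4 = 1.008
d^0.8 = 1550^0.8 = 356.7
v^0.48 = 21500^0.48 = 120.1
g^-0.23 = 8.87^-0.23 = 0.6053
(sin 80°)^0.5 = 0.9848^0.5 = 0.9924
D = 1.41 × 1.008 × 356.7 × 120.1 × 0.6053 × 0.9924 = 36575 m
   = 36.57 km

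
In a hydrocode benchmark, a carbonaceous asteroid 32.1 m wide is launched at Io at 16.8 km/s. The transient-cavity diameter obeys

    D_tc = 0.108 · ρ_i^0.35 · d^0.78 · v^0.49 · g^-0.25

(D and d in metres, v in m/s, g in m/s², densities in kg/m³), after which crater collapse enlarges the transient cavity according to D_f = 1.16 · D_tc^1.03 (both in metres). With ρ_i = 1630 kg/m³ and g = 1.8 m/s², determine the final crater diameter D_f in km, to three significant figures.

v = 16800 m/s.
ρ_i^0.35 = 1630^0.35 = 13.31
d^0.78 = 32.1^0.78 = 14.96
v^0.49 = 16800^0.49 = 117.6
g^-0.25 = 1.8^-0.25 = 0.8633
D_tc = 0.108 × 13.31 × 14.96 × 117.6 × 0.8633 = 2183 m
D_f = 1.16 × (2183)^1.03 = 3189 m
     = 3.189 km

D_f ≈ 3.19 km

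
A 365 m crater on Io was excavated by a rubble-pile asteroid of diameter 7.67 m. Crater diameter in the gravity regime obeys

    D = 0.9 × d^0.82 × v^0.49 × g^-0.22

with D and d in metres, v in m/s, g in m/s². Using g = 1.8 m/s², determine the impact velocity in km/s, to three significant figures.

v ≈ 9.05 km/s

Rearranging for v: v = [D / (0.9 · 7.67^0.82 · 1.8^-0.22)]^(1/0.49).
7.67^0.82 = 5.315
1.8^-0.22 = 0.8787
Denominator = 0.9 × 5.315 × 0.8787 = 4.203
D / 4.203 = 365 / 4.203 = 86.84
v = 86.84^(1/0.49) = 86.84^2.0408 = 9048 m/s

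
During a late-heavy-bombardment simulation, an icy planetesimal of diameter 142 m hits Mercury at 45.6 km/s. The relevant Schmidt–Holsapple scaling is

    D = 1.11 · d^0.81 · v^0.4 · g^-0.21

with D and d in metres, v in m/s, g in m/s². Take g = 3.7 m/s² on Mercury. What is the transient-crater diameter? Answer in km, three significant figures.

D ≈ 3.41 km

In SI units: v = 45600 m/s.
d^0.81 = 142^0.81 = 55.38
v^0.4 = 45600^0.4 = 73.04
g^-0.21 = 3.7^-0.21 = 0.7598
D = 1.11 × 55.38 × 73.04 × 0.7598 = 3411 m
   = 3.411 km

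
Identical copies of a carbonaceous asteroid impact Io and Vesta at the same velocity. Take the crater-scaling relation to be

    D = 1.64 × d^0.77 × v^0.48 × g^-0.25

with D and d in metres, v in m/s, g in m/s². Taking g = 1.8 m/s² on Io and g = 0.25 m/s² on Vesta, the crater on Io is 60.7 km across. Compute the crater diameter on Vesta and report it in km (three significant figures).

All impactor-dependent factors cancel in the ratio, leaving D_Vesta/D_Io = (g_Vesta/g_Io)^-0.25.
(0.25/1.8)^-0.25 = 0.1389^-0.25 = 1.638
D_Vesta = 1.638 × 60.7 km = 99.4 km

D ≈ 99.4 km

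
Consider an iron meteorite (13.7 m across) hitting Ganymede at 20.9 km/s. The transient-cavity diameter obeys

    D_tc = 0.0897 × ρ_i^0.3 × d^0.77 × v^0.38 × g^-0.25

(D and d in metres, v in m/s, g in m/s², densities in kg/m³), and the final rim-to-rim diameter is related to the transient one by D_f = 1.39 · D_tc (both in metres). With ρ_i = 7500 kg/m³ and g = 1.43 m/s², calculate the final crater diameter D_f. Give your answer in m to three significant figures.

D_f ≈ 545 m

v = 20900 m/s.
ρ_i^0.3 = 7500^0.3 = 14.54
d^0.77 = 13.7^0.77 = 7.504
v^0.38 = 20900^0.38 = 43.82
g^-0.25 = 1.43^-0.25 = 0.9145
D_tc = 0.0897 × 14.54 × 7.504 × 43.82 × 0.9145 = 392.2 m
D_f = 1.39 × 392.2 = 545.2 m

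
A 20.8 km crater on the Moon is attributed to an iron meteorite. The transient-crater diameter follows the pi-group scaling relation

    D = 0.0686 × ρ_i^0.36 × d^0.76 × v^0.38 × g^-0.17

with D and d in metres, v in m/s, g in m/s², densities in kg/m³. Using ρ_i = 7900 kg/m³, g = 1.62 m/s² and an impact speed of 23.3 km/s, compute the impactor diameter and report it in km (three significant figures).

Rearranging for d: d = [D / (0.0686 · 7900^0.36 · 23300^0.38 · 1.62^-0.17)]^(1/0.76).
D = 20800 m.
7900^0.36 = 25.30
23300^0.38 = 45.67
1.62^-0.17 = 0.9213
Denominator = 0.0686 × 25.30 × 45.67 × 0.9213 = 73.03
D / 73.03 = 20800 / 73.03 = 284.8
d = 284.8^(1/0.76) = 284.8^1.3158 = 1697 m

d ≈ 1.70 km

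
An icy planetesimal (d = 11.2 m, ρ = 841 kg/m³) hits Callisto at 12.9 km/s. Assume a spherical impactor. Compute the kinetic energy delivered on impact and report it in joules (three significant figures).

E ≈ 5.15 × 10^13 J

v = 12900 m/s.
Mass m = (π/6) ρ d³ = (π/6) × 841 × (11.2)³ = 6.187 × 10^5 kg
E = ½ m v² = 0.5 × 6.187 × 10^5 × (12900)² = 5.148 × 10^13 J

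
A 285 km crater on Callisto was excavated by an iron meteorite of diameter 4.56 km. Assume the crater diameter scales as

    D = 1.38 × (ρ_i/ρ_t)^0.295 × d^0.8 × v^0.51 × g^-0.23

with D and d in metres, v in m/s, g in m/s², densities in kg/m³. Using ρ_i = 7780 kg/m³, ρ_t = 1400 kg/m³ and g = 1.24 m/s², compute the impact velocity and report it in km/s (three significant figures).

v ≈ 19.6 km/s

Rearranging for v: v = [D / (1.38 · (7780/1400)^0.295 · 4560^0.8 · 1.24^-0.23)]^(1/0.51).
D = 285000 m.
(7780/1400)^0.295 = 1.659
4560^0.8 = 845.6
1.24^-0.23 = 0.9517
Denominator = 1.38 × 1.659 × 845.6 × 0.9517 = 1842
D / 1842 = 285000 / 1842 = 154.7
v = 154.7^(1/0.51) = 154.7^1.9608 = 19641 m/s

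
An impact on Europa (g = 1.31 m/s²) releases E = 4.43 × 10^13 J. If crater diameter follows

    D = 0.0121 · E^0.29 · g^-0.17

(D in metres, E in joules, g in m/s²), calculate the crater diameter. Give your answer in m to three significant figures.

D ≈ 105 m

E^0.29 = (4.43 × 10^13)^0.29 = 9.067 × 10^3
g^-0.17 = 1.31^-0.17 = 0.9551
D = 0.0121 × 9.067 × 10^3 × 0.9551 = 104.8 m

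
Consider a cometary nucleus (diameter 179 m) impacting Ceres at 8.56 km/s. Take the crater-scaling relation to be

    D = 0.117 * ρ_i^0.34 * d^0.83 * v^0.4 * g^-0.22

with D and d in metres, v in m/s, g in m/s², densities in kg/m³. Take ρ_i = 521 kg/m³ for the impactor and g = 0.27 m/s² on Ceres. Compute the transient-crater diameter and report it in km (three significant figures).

D ≈ 3.63 km

In SI units: v = 8560 m/s.
ρ_i^0.34 = 521^0.34 = 8.389
d^0.83 = 179^0.83 = 74.11
v^0.4 = 8560^0.4 = 37.41
g^-0.22 = 0.27^-0.22 = 1.334
D = 0.117 × 8.389 × 74.11 × 37.41 × 1.334 = 3630 m
   = 3.630 km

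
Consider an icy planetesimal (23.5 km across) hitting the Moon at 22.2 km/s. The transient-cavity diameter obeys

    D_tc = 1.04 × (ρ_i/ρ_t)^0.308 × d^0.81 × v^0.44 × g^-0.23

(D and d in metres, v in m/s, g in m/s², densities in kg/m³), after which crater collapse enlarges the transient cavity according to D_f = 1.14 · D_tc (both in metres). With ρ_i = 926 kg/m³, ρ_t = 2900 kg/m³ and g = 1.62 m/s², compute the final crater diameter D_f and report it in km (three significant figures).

D_f ≈ 212 km

In SI: d = 23500 m, v = 22200 m/s.
(ρ_i/ρ_t)^0.308 = (926/2900)^0.308 = 0.7036
d^0.81 = 23500^0.81 = 3472
v^0.44 = 22200^0.44 = 81.73
g^-0.23 = 1.62^-0.23 = 0.8950
D_tc = 1.04 × 0.7036 × 3472 × 81.73 × 0.8950 = 1.858 × 10^5 m
D_f = 1.14 × 1.858 × 10^5 = 2.118 × 10^5 m
     = 211.8 km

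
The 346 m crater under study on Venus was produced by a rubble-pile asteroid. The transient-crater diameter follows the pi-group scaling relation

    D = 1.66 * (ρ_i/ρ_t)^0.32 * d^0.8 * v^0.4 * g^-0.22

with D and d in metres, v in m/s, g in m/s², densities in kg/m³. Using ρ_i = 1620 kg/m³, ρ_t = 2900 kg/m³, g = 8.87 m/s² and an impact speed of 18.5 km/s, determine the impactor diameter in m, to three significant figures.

Rearranging for d: d = [D / (1.66 · (1620/2900)^0.32 · 18500^0.4 · 8.87^-0.22)]^(1/0.8).
(1620/2900)^0.32 = 0.8300
18500^0.4 = 50.92
8.87^-0.22 = 0.6187
Denominator = 1.66 × 0.8300 × 50.92 × 0.6187 = 43.41
D / 43.41 = 346 / 43.41 = 7.971
d = 7.971^(1/0.8) = 7.971^1.25 = 13.39 m

d ≈ 13.4 m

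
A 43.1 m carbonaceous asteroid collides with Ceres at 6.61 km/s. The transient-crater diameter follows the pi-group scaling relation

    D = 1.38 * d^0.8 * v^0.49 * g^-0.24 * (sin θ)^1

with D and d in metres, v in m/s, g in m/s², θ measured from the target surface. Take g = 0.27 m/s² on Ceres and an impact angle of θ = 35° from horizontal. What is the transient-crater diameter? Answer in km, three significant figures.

In SI units: v = 6610 m/s.
d^0.8 = 43.1^0.8 = 20.30
v^0.49 = 6610^0.49 = 74.46
g^-0.24 = 0.27^-0.24 = 1.369
(sin 35°)^1 = 0.5736^1 = 0.5736
D = 1.38 × 20.30 × 74.46 × 1.369 × 0.5736 = 1638 m
   = 1.638 km

D ≈ 1.64 km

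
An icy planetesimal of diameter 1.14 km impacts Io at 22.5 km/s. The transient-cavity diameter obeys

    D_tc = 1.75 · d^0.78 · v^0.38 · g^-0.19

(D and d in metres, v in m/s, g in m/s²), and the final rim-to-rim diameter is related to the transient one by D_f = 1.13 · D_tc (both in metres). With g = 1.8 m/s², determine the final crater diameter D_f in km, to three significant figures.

In SI: d = 1140 m, v = 22500 m/s.
d^0.78 = 1140^0.78 = 242.3
v^0.38 = 22500^0.38 = 45.06
g^-0.19 = 1.8^-0.19 = 0.8943
D_tc = 1.75 × 242.3 × 45.06 × 0.8943 = 17090 m
D_f = 1.13 × 17090 = 19312 m
     = 19.31 km

D_f ≈ 19.3 km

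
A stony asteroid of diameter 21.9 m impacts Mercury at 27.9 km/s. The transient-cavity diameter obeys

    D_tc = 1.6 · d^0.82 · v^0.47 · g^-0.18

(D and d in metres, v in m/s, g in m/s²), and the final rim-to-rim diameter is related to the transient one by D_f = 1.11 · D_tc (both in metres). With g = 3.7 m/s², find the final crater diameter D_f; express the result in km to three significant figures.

v = 27900 m/s.
d^0.82 = 21.9^0.82 = 12.57
v^0.47 = 27900^0.47 = 122.9
g^-0.18 = 3.7^-0.18 = 0.7902
D_tc = 1.6 × 12.57 × 122.9 × 0.7902 = 1953 m
D_f = 1.11 × 1953 = 2168 m
     = 2.168 km

D_f ≈ 2.17 km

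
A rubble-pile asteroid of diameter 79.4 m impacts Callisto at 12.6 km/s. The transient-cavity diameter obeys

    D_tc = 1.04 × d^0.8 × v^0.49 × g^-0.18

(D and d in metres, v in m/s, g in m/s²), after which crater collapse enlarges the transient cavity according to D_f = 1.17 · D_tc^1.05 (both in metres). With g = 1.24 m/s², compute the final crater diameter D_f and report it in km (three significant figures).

D_f ≈ 5.94 km

v = 12600 m/s.
d^0.8 = 79.4^0.8 = 33.10
v^0.49 = 12600^0.49 = 102.1
g^-0.18 = 1.24^-0.18 = 0.9620
D_tc = 1.04 × 33.10 × 102.1 × 0.9620 = 3381 m
D_f = 1.17 × (3381)^1.05 = 5939 m
     = 5.939 km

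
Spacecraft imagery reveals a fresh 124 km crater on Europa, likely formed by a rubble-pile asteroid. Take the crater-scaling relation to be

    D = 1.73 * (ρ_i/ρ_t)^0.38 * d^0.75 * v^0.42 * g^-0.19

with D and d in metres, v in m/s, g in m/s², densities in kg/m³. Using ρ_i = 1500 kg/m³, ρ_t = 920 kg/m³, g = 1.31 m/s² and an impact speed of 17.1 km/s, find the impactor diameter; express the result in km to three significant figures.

Rearranging for d: d = [D / (1.73 · (1500/920)^0.38 · 17100^0.42 · 1.31^-0.19)]^(1/0.75).
D = 124000 m.
(1500/920)^0.38 = 1.204
17100^0.42 = 59.96
1.31^-0.19 = 0.9500
Denominator = 1.73 × 1.204 × 59.96 × 0.9500 = 118.6
D / 118.6 = 124000 / 118.6 = 1046
d = 1046^(1/0.75) = 1046^1.3333 = 10616 m

d ≈ 10.6 km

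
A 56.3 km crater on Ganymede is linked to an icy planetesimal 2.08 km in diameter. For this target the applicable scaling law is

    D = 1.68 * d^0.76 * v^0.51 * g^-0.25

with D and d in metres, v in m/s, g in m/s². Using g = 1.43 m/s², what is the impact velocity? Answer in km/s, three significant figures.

Rearranging for v: v = [D / (1.68 · 2080^0.76 · 1.43^-0.25)]^(1/0.51).
D = 56300 m.
2080^0.76 = 332.5
1.43^-0.25 = 0.9145
Denominator = 1.68 × 332.5 × 0.9145 = 510.8
D / 510.8 = 56300 / 510.8 = 110.2
v = 110.2^(1/0.51) = 110.2^1.9608 = 10100 m/s

v ≈ 10.1 km/s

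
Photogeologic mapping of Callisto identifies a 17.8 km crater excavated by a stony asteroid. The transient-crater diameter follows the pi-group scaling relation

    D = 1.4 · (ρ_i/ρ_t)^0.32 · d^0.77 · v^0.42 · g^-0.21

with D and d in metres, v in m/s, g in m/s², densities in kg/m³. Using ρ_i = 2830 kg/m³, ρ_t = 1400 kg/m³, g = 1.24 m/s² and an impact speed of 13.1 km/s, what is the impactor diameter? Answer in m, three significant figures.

d ≈ 961 m

Rearranging for d: d = [D / (1.4 · (2830/1400)^0.32 · 13100^0.42 · 1.24^-0.21)]^(1/0.77).
D = 17800 m.
(2830/1400)^0.32 = 1.253
13100^0.42 = 53.61
1.24^-0.21 = 0.9558
Denominator = 1.4 × 1.253 × 53.61 × 0.9558 = 89.89
D / 89.89 = 17800 / 89.89 = 198.0
d = 198.0^(1/0.77) = 198.0^1.2987 = 960.9 m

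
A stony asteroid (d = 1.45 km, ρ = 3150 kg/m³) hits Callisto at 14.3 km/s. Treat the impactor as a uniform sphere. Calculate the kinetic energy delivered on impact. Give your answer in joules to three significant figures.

E ≈ 5.14 × 10^20 J

d = 1450 m; v = 14300 m/s.
Mass m = (π/6) ρ d³ = (π/6) × 3150 × (1450)³ = 5.028 × 10^12 kg
E = ½ m v² = 0.5 × 5.028 × 10^12 × (14300)² = 5.141 × 10^20 J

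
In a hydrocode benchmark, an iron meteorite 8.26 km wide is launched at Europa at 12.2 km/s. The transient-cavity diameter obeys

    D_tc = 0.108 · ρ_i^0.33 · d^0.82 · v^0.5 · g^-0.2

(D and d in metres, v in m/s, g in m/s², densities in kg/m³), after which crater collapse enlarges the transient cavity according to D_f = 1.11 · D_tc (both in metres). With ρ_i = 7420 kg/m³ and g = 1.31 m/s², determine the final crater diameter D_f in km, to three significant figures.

In SI: d = 8260 m, v = 12200 m/s.
ρ_i^0.33 = 7420^0.33 = 18.93
d^0.82 = 8260^0.82 = 1629
v^0.5 = 12200^0.5 = 110.5
g^-0.2 = 1.31^-0.2 = 0.9474
D_tc = 0.108 × 18.93 × 1629 × 110.5 × 0.9474 = 3.487 × 10^5 m
D_f = 1.11 × 3.487 × 10^5 = 3.871 × 10^5 m
     = 387.1 km

D_f ≈ 387 km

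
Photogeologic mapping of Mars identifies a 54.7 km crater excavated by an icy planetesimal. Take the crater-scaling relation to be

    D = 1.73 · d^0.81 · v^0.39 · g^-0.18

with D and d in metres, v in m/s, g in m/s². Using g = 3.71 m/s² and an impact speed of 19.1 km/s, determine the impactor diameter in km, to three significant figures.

d ≈ 4.18 km

Rearranging for d: d = [D / (1.73 · 19100^0.39 · 3.71^-0.18)]^(1/0.81).
D = 54700 m.
19100^0.39 = 46.73
3.71^-0.18 = 0.7898
Denominator = 1.73 × 46.73 × 0.7898 = 63.85
D / 63.85 = 54700 / 63.85 = 856.7
d = 856.7^(1/0.81) = 856.7^1.2346 = 4177 m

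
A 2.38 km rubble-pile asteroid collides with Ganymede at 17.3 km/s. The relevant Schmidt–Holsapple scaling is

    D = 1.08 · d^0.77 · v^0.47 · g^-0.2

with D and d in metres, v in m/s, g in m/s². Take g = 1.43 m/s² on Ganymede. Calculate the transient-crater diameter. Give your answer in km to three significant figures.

D ≈ 39.3 km

In SI units: d = 2380 m, v = 17300 m/s.
d^0.77 = 2380^0.77 = 398.1
v^0.47 = 17300^0.47 = 98.15
g^-0.2 = 1.43^-0.2 = 0.9310
D = 1.08 × 398.1 × 98.15 × 0.9310 = 39288 m
   = 39.29 km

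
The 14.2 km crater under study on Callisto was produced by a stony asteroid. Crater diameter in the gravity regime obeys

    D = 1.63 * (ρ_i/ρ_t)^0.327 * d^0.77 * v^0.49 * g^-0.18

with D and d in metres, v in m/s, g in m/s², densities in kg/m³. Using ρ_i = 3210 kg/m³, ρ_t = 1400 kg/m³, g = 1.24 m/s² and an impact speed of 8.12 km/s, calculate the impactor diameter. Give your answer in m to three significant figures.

Rearranging for d: d = [D / (1.63 · (3210/1400)^0.327 · 8120^0.49 · 1.24^-0.18)]^(1/0.77).
D = 14200 m.
(3210/1400)^0.327 = 1.312
8120^0.49 = 82.35
1.24^-0.18 = 0.9620
Denominator = 1.63 × 1.312 × 82.35 × 0.9620 = 169.4
D / 169.4 = 14200 / 169.4 = 83.83
d = 83.83^(1/0.77) = 83.83^1.2987 = 314.7 m

d ≈ 315 m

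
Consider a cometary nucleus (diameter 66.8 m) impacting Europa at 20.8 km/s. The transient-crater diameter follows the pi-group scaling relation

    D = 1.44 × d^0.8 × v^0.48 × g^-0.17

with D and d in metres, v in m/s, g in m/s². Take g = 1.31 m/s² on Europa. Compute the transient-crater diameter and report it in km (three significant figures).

In SI units: v = 20800 m/s.
d^0.8 = 66.8^0.8 = 28.83
v^0.48 = 20800^0.48 = 118.2
g^-0.17 = 1.31^-0.17 = 0.9551
D = 1.44 × 28.83 × 118.2 × 0.9551 = 4687 m
   = 4.687 km

D ≈ 4.69 km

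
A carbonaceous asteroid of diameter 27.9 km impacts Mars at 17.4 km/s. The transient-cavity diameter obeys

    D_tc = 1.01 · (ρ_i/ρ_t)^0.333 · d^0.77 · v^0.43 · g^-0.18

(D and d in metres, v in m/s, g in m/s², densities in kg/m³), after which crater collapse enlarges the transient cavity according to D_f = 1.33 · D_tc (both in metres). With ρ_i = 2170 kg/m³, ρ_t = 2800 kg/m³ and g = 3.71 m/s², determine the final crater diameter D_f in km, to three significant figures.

In SI: d = 27900 m, v = 17400 m/s.
(ρ_i/ρ_t)^0.333 = (2170/2800)^0.333 = 0.9186
d^0.77 = 27900^0.77 = 2649
v^0.43 = 17400^0.43 = 66.59
g^-0.18 = 3.71^-0.18 = 0.7898
D_tc = 1.01 × 0.9186 × 2649 × 66.59 × 0.7898 = 1.293 × 10^5 m
D_f = 1.33 × 1.293 × 10^5 = 1.720 × 10^5 m
     = 172.0 km

D_f ≈ 172 km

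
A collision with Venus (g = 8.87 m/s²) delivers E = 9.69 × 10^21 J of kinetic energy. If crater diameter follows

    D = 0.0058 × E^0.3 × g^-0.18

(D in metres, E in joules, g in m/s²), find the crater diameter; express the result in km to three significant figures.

D ≈ 15.4 km

E^0.3 = (9.69 × 10^21)^0.3 = 3.944 × 10^6
g^-0.18 = 8.87^-0.18 = 0.6751
D = 0.0058 × 3.944 × 10^6 × 0.6751 = 15443 m
   = 15.44 km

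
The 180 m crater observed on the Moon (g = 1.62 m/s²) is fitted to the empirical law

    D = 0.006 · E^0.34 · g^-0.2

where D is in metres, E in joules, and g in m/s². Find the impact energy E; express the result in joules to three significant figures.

Rearranging: E = [D / (0.006 · g^-0.2)]^(1/0.34).
g^-0.2 = 1.62^-0.2 = 0.9080
D / (0.006 × 0.9080) = 180 / (5.448 × 10^-3) = 3.304 × 10^4
E = (3.304 × 10^4)^2.9412 = 1.956 × 10^13 J

E ≈ 1.96 × 10^13 J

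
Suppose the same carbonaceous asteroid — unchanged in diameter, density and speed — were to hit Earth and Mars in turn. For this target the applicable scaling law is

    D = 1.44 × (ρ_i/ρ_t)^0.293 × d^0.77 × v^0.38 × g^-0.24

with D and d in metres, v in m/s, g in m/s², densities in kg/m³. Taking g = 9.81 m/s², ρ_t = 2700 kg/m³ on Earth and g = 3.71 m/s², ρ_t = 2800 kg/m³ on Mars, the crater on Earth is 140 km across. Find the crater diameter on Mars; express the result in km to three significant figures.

The impactor-only factors (d, v, ρ_i) cancel in the ratio, leaving D_Mars/D_Earth = (g_Mars/g_Earth)^-0.24 · (ρ_t,Earth/ρ_t,Mars)^0.293.
(3.71/9.81)^-0.24 = 0.3782^-0.24 = 1.263
(2700/2800)^0.293 = 0.9643^0.293 = 0.9894
Ratio = 1.263 × 0.9894 = 1.250
D_Mars = 1.250 × 140 km = 175 km

D ≈ 175 km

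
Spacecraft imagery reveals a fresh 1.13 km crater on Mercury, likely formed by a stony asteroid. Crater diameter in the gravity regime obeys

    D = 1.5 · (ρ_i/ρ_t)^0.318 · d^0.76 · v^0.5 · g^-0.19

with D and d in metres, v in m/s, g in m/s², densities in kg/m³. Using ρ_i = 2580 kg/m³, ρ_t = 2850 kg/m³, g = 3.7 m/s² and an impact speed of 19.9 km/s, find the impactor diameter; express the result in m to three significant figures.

d ≈ 13.1 m

Rearranging for d: d = [D / (1.5 · (2580/2850)^0.318 · 19900^0.5 · 3.7^-0.19)]^(1/0.76).
D = 1130 m.
(2580/2850)^0.318 = 0.9688
19900^0.5 = 141.1
3.7^-0.19 = 0.7799
Denominator = 1.5 × 0.9688 × 141.1 × 0.7799 = 159.9
D / 159.9 = 1130 / 159.9 = 7.067
d = 7.067^(1/0.76) = 7.067^1.3158 = 13.10 m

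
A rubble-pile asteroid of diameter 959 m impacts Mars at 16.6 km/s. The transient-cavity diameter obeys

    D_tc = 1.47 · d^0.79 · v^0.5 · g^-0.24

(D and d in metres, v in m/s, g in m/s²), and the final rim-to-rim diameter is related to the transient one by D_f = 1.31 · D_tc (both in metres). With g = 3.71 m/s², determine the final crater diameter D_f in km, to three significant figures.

D_f ≈ 41.1 km

v = 16600 m/s.
d^0.79 = 959^0.79 = 226.8
v^0.5 = 16600^0.5 = 128.8
g^-0.24 = 3.71^-0.24 = 0.7300
D_tc = 1.47 × 226.8 × 128.8 × 0.7300 = 31350 m
D_f = 1.31 × 31350 = 41068 m
     = 41.07 km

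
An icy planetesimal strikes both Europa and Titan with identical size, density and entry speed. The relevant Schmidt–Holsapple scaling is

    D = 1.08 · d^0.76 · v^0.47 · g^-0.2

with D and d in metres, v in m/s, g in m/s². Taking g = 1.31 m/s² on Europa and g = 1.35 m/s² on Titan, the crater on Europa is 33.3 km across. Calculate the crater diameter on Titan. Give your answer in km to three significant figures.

All impactor-dependent factors cancel in the ratio, leaving D_Titan/D_Europa = (g_Titan/g_Europa)^-0.2.
(1.35/1.31)^-0.2 = 1.031^-0.2 = 0.9939
D_Titan = 0.9939 × 33.3 km = 33.1 km

D ≈ 33.1 km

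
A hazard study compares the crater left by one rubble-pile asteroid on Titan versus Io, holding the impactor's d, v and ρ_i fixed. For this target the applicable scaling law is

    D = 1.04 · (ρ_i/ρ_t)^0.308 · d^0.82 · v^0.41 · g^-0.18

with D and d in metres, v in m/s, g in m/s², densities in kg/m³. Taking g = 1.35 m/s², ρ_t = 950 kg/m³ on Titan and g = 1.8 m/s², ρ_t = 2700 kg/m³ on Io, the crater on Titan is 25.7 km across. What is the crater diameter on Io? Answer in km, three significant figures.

D ≈ 17.7 km

The impactor-only factors (d, v, ρ_i) cancel in the ratio, leaving D_Io/D_Titan = (g_Io/g_Titan)^-0.18 · (ρ_t,Titan/ρ_t,Io)^0.308.
(1.8/1.35)^-0.18 = 1.333^-0.18 = 0.9496
(950/2700)^0.308 = 0.3519^0.308 = 0.7249
Ratio = 0.9496 × 0.7249 = 0.6884
D_Io = 0.6884 × 25.7 km = 17.7 km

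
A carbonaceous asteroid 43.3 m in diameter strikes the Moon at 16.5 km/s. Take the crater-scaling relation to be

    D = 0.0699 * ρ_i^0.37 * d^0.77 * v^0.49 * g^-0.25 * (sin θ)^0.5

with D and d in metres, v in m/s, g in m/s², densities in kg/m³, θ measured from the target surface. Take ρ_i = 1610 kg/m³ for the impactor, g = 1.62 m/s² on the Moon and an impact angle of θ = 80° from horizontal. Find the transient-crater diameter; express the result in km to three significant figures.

In SI units: v = 16500 m/s.
ρ_i^0.37 = 1610^0.37 = 15.36
d^0.77 = 43.3^0.77 = 18.20
v^0.49 = 16500^0.49 = 116.6
g^-0.25 = 1.62^-0.25 = 0.8864
(sin 80°)^0.5 = 0.9848^0.5 = 0.9924
D = 0.0699 × 15.36 × 18.20 × 116.6 × 0.8864 × 0.9924 = 2004 m
   = 2.004 km

D ≈ 2.00 km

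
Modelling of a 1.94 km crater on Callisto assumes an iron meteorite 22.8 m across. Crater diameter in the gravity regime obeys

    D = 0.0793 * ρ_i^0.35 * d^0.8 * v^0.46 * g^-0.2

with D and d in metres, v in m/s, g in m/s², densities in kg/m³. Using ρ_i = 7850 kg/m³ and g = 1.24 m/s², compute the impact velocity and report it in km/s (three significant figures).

v ≈ 18.0 km/s

Rearranging for v: v = [D / (0.0793 · 7850^0.35 · 22.8^0.8 · 1.24^-0.2)]^(1/0.46).
D = 1940 m.
7850^0.35 = 23.08
22.8^0.8 = 12.20
1.24^-0.2 = 0.9579
Denominator = 0.0793 × 23.08 × 12.20 × 0.9579 = 21.39
D / 21.39 = 1940 / 21.39 = 90.70
v = 90.70^(1/0.46) = 90.70^2.1739 = 18015 m/s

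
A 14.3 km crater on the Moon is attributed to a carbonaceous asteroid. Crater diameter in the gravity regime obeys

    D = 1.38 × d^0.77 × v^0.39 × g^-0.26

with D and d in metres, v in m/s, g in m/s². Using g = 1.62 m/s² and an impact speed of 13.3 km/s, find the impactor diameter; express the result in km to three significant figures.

d ≈ 1.57 km

Rearranging for d: d = [D / (1.38 · 13300^0.39 · 1.62^-0.26)]^(1/0.77).
D = 14300 m.
13300^0.39 = 40.58
1.62^-0.26 = 0.8821
Denominator = 1.38 × 40.58 × 0.8821 = 49.40
D / 49.40 = 14300 / 49.40 = 289.5
d = 289.5^(1/0.77) = 289.5^1.2987 = 1574 m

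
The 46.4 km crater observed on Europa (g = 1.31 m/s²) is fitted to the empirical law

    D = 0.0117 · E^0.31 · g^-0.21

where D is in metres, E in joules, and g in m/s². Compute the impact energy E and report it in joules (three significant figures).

E ≈ 2.31 × 10^21 J

Rearranging: E = [D / (0.0117 · g^-0.21)]^(1/0.31).
D = 46400 m.
g^-0.21 = 1.31^-0.21 = 0.9449
D / (0.0117 × 0.9449) = 46400 / (0.01106) = 4.195 × 10^6
E = (4.195 × 10^6)^3.2258 = 2.310 × 10^21 J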